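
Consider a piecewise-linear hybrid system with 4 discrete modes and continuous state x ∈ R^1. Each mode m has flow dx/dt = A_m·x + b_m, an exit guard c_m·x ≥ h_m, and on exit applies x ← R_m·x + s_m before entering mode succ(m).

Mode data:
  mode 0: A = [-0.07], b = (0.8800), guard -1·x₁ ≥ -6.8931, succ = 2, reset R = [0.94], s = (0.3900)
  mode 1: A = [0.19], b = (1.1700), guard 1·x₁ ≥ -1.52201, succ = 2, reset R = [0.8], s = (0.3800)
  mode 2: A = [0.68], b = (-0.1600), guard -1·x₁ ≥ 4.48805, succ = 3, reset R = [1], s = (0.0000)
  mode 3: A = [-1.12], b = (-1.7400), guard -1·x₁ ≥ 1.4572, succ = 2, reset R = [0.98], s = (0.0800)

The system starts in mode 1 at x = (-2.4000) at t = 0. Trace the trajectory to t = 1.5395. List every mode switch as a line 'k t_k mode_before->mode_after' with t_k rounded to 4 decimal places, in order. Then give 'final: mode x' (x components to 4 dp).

1 1.1051 1->2
final: 2 -1.2063

Mode 1: guard c·x = -1.5220 hit at Δt = 1.1051 (t = 1.1051), x⁻ = (-1.5220) → reset → x⁺ = (-0.8376), jump to mode 2
Mode 2: flow for 0.4344 to horizon, guard not reached → x = (-1.2063)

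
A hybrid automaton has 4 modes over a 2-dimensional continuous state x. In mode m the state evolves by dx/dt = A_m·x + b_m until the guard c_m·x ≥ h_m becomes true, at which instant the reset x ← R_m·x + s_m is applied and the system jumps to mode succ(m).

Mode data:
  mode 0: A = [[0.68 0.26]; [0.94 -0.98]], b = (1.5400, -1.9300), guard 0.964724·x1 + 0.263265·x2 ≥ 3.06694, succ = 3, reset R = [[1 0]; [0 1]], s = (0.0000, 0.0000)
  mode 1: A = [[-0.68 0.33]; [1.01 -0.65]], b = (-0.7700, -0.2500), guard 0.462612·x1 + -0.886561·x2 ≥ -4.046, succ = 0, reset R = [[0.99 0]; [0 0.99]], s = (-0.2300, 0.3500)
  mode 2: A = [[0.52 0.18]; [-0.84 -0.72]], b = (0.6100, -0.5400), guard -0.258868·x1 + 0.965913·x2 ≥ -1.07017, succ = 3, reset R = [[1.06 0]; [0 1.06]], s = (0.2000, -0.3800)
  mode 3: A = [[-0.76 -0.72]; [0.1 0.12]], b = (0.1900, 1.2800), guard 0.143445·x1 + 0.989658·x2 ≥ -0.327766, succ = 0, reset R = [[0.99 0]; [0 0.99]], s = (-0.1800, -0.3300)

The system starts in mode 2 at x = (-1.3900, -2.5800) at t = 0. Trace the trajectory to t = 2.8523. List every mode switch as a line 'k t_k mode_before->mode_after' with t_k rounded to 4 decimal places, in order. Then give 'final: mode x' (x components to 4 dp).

Mode 2: guard c·x = -1.0702 hit at Δt = 0.4668 (t = 0.4668), x⁻ = (-1.6460, -1.5491) → reset → x⁺ = (-1.5447, -2.0220), jump to mode 3
Mode 3: guard c·x = -0.3278 hit at Δt = 1.4835 (t = 1.9503), x⁻ = (0.3725, -0.3852) → reset → x⁺ = (0.1888, -0.7113), jump to mode 0
Mode 0: flow for 0.9020 to horizon, guard not reached → x = (1.9777, -0.8166)

1 0.4668 2->3
2 1.9503 3->0
final: 0 1.9777 -0.8166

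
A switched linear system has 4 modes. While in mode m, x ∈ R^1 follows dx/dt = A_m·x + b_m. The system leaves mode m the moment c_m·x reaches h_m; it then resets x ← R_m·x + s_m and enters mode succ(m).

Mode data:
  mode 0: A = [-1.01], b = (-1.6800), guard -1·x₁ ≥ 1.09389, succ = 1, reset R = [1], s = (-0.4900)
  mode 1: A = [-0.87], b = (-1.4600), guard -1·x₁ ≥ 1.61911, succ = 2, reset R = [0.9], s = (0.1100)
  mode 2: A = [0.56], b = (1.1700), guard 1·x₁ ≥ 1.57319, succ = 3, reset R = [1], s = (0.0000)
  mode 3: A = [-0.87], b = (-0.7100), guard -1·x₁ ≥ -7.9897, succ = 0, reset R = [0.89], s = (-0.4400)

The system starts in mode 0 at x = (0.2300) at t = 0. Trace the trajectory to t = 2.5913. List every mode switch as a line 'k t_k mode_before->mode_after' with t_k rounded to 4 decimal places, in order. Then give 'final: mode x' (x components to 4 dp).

Mode 0: guard c·x = 1.0939 hit at Δt = 1.1895 (t = 1.1895), x⁻ = (-1.0939) → reset → x⁺ = (-1.5839), jump to mode 1
Mode 1: guard c·x = 1.6191 hit at Δt = 0.5377 (t = 1.7272), x⁻ = (-1.6191) → reset → x⁺ = (-1.3472), jump to mode 2
Mode 2: flow for 0.8641 to horizon, guard not reached → x = (-0.8853)

1 1.1895 0->1
2 1.7272 1->2
final: 2 -0.8853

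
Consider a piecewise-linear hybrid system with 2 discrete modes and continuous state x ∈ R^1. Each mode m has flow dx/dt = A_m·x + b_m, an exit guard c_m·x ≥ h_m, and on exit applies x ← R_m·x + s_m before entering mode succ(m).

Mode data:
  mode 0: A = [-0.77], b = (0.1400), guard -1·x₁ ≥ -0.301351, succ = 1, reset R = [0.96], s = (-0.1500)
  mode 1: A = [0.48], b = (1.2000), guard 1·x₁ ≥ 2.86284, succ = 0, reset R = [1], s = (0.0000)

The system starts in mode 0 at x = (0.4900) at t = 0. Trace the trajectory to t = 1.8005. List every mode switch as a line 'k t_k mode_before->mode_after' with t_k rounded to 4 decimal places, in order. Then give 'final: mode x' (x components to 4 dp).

1 1.2300 0->1
final: 1 0.9707

Mode 0: guard c·x = -0.3014 hit at Δt = 1.2300 (t = 1.2300), x⁻ = (0.3014) → reset → x⁺ = (0.1393), jump to mode 1
Mode 1: flow for 0.5705 to horizon, guard not reached → x = (0.9707)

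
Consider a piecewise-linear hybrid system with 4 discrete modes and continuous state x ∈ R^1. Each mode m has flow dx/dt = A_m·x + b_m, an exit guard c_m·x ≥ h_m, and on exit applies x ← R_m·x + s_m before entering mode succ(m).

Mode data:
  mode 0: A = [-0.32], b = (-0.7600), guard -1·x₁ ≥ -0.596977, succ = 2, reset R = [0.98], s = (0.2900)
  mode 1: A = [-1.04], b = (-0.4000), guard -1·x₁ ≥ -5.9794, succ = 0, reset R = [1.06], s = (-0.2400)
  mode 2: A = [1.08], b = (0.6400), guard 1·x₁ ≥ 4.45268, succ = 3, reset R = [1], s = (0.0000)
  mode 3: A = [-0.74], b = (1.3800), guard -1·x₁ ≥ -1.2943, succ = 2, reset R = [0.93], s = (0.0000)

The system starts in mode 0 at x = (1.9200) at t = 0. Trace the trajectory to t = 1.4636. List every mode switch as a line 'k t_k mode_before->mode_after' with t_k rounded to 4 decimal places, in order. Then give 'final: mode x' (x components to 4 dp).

Mode 0: guard c·x = -0.5970 hit at Δt = 1.1507 (t = 1.1507), x⁻ = (0.5970) → reset → x⁺ = (0.8750), jump to mode 2
Mode 2: flow for 0.3129 to horizon, guard not reached → x = (1.4651)

1 1.1507 0->2
final: 2 1.4651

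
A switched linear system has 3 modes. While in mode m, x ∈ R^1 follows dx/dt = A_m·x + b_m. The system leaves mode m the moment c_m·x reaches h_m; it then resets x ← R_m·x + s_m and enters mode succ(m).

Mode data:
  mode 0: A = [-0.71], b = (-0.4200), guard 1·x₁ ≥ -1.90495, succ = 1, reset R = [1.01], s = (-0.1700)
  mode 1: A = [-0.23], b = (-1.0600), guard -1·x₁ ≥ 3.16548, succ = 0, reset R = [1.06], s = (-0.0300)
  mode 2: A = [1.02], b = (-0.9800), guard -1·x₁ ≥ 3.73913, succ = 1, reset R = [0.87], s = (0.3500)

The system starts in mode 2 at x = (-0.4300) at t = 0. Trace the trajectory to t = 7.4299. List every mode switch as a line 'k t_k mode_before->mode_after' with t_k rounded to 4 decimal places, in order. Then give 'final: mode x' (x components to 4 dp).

Mode 2: guard c·x = 3.7391 hit at Δt = 1.1938 (t = 1.1938), x⁻ = (-3.7391) → reset → x⁺ = (-2.9030), jump to mode 1
Mode 1: guard c·x = 3.1655 hit at Δt = 0.7264 (t = 1.9202), x⁻ = (-3.1655) → reset → x⁺ = (-3.3854), jump to mode 0
Mode 0: guard c·x = -1.9049 hit at Δt = 1.0631 (t = 2.9833), x⁻ = (-1.9050) → reset → x⁺ = (-2.0940), jump to mode 1
Mode 1: guard c·x = 3.1655 hit at Δt = 2.4143 (t = 5.3976), x⁻ = (-3.1655) → reset → x⁺ = (-3.3854), jump to mode 0
Mode 0: guard c·x = -1.9049 hit at Δt = 1.0631 (t = 6.4607), x⁻ = (-1.9050) → reset → x⁺ = (-2.0940), jump to mode 1
Mode 1: flow for 0.9692 to horizon, guard not reached → x = (-2.5965)

1 1.1938 2->1
2 1.9202 1->0
3 2.9833 0->1
4 5.3976 1->0
5 6.4607 0->1
final: 1 -2.5965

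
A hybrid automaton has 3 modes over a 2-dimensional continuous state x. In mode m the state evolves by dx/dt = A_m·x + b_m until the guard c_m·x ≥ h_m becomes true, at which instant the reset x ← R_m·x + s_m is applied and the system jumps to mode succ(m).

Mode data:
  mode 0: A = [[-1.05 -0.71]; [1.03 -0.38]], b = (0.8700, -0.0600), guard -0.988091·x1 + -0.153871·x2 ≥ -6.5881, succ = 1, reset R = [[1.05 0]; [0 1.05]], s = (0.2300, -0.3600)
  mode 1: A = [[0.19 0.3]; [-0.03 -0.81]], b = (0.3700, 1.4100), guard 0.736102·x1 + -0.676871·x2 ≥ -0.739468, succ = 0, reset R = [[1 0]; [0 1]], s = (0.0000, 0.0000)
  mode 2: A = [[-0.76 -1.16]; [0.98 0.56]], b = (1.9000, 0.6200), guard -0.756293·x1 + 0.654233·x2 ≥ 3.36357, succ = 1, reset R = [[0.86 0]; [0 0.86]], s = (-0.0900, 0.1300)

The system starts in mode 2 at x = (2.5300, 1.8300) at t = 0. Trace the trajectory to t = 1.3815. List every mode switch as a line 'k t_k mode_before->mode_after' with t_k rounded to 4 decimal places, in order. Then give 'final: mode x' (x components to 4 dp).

Mode 2: guard c·x = 3.3636 hit at Δt = 0.8258 (t = 0.8258), x⁻ = (-0.0859, 5.0419) → reset → x⁺ = (-0.1639, 4.4660), jump to mode 1
Mode 1: flow for 0.5557 to horizon, guard not reached → x = (0.7280, 3.4739)

1 0.8258 2->1
final: 1 0.7280 3.4739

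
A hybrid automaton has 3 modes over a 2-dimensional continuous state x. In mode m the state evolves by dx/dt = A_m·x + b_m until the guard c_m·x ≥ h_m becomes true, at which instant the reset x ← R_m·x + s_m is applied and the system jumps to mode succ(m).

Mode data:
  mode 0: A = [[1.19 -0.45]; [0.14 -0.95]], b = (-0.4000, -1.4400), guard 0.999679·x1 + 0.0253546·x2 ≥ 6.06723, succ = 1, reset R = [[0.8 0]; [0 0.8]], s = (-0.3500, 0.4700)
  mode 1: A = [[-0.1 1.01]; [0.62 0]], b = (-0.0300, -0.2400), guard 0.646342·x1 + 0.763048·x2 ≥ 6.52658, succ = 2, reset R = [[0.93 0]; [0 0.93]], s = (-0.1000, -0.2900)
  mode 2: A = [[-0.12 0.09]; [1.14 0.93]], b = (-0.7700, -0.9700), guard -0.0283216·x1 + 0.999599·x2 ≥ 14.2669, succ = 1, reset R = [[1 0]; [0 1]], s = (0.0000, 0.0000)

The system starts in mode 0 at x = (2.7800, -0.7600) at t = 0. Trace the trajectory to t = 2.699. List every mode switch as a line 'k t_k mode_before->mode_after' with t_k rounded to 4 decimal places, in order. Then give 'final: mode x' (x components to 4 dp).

Mode 0: guard c·x = 6.0672 hit at Δt = 0.6639 (t = 0.6639), x⁻ = (6.0897, -0.8109) → reset → x⁺ = (4.5218, -0.1787), jump to mode 1
Mode 1: guard c·x = 6.5266 hit at Δt = 1.3355 (t = 1.9994), x⁻ = (5.9513, 3.5122) → reset → x⁺ = (5.4347, 2.9763), jump to mode 2
Mode 2: flow for 0.6996 to horizon, guard not reached → x = (4.8690, 10.5243)

1 0.6639 0->1
2 1.9994 1->2
final: 2 4.8690 10.5243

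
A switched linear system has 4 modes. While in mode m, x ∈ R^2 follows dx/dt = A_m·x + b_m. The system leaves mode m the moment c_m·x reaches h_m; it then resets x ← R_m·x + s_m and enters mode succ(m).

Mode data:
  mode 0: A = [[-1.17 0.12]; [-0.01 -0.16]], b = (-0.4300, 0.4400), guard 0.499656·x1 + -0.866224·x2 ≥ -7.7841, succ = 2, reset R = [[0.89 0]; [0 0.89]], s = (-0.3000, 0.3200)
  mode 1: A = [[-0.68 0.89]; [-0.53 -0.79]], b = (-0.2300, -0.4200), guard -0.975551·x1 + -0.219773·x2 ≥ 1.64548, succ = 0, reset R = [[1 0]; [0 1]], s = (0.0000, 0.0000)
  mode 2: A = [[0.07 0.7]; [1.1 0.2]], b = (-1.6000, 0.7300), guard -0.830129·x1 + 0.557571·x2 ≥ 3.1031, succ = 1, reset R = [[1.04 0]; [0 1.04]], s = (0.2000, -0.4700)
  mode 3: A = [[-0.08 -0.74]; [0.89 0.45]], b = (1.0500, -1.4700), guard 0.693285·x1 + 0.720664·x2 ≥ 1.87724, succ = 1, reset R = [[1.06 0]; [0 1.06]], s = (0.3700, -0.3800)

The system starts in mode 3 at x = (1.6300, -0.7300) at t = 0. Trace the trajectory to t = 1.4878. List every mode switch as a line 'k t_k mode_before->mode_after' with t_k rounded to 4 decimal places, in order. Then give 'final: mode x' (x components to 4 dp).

Mode 3: guard c·x = 1.8772 hit at Δt = 1.0658 (t = 1.0658), x⁻ = (3.0762, -0.3545) → reset → x⁺ = (3.6308, -0.7557), jump to mode 1
Mode 1: flow for 0.4220 to horizon, guard not reached → x = (2.2976, -1.2458)

1 1.0658 3->1
final: 1 2.2976 -1.2458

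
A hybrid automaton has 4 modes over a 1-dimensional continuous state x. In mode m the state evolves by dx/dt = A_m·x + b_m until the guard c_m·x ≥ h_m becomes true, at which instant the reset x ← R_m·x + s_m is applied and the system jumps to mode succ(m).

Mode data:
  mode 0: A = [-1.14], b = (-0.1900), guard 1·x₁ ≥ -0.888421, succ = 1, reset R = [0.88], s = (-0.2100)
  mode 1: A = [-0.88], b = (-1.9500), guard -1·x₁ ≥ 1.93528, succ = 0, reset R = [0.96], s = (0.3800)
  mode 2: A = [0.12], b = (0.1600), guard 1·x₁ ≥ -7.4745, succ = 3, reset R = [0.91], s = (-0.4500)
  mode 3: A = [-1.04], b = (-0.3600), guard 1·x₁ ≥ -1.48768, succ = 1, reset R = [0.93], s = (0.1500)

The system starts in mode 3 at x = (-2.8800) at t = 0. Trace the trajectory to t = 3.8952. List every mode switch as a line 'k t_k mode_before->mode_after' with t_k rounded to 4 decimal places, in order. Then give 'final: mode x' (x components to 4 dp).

1 0.7667 3->1
2 2.1905 1->0
3 2.7142 0->1
final: 1 -1.7829

Mode 3: guard c·x = -1.4877 hit at Δt = 0.7667 (t = 0.7667), x⁻ = (-1.4877) → reset → x⁺ = (-1.2335), jump to mode 1
Mode 1: guard c·x = 1.9353 hit at Δt = 1.4238 (t = 2.1905), x⁻ = (-1.9353) → reset → x⁺ = (-1.4779), jump to mode 0
Mode 0: guard c·x = -0.8884 hit at Δt = 0.5237 (t = 2.7142), x⁻ = (-0.8884) → reset → x⁺ = (-0.9918), jump to mode 1
Mode 1: flow for 1.1810 to horizon, guard not reached → x = (-1.7829)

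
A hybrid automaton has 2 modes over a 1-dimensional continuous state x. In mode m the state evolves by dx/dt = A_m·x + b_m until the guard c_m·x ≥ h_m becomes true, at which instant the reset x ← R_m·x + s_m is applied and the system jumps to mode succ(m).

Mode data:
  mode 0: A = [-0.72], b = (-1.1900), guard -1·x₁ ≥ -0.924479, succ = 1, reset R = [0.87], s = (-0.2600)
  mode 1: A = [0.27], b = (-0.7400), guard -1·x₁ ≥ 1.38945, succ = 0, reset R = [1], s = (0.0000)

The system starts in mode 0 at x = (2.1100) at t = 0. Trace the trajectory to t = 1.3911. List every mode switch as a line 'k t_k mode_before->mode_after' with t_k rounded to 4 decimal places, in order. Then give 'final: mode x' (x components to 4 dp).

1 0.5256 0->1
final: 1 -0.0339

Mode 0: guard c·x = -0.9245 hit at Δt = 0.5256 (t = 0.5256), x⁻ = (0.9245) → reset → x⁺ = (0.5443), jump to mode 1
Mode 1: flow for 0.8655 to horizon, guard not reached → x = (-0.0339)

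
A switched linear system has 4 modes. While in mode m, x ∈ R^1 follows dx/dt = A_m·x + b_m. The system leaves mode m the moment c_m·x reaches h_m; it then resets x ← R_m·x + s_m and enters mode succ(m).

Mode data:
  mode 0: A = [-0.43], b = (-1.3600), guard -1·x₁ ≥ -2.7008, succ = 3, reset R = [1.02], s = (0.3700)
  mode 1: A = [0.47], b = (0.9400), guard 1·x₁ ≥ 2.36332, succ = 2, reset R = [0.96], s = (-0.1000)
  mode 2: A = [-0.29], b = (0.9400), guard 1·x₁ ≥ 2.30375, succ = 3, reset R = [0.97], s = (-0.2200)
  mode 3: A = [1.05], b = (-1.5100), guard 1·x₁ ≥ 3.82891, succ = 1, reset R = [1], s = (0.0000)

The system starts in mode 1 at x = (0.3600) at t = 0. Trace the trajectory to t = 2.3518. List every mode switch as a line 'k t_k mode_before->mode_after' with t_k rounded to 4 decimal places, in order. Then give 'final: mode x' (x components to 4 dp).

Mode 1: guard c·x = 2.3633 hit at Δt = 1.3076 (t = 1.3076), x⁻ = (2.3633) → reset → x⁺ = (2.1688), jump to mode 2
Mode 2: guard c·x = 2.3037 hit at Δt = 0.4637 (t = 1.7713), x⁻ = (2.3037) → reset → x⁺ = (2.0146), jump to mode 3
Mode 3: flow for 0.5805 to horizon, guard not reached → x = (2.4987)

1 1.3076 1->2
2 1.7713 2->3
final: 3 2.4987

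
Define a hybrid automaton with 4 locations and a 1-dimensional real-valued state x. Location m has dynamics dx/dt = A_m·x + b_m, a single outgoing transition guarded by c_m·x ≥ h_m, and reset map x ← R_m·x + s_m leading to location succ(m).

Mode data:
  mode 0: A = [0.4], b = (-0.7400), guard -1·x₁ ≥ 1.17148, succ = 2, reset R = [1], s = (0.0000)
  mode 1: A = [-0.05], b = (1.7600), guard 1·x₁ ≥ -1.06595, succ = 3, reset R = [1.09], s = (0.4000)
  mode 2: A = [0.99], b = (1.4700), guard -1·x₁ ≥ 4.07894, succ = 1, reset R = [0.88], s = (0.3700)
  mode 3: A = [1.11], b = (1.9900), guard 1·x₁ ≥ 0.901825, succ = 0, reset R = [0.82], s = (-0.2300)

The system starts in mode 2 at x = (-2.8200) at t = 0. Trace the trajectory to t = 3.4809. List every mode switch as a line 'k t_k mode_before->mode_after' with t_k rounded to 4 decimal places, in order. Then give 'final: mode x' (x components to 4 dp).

Mode 2: guard c·x = 4.0789 hit at Δt = 0.6709 (t = 0.6709), x⁻ = (-4.0789) → reset → x⁺ = (-3.2195), jump to mode 1
Mode 1: guard c·x = -1.0659 hit at Δt = 1.1537 (t = 1.8246), x⁻ = (-1.0660) → reset → x⁺ = (-0.7619), jump to mode 3
Mode 3: guard c·x = 0.9018 hit at Δt = 0.8656 (t = 2.6902), x⁻ = (0.9018) → reset → x⁺ = (0.5095), jump to mode 0
Mode 0: flow for 0.7907 to horizon, guard not reached → x = (0.0108)

1 0.6709 2->1
2 1.8246 1->3
3 2.6902 3->0
final: 0 0.0108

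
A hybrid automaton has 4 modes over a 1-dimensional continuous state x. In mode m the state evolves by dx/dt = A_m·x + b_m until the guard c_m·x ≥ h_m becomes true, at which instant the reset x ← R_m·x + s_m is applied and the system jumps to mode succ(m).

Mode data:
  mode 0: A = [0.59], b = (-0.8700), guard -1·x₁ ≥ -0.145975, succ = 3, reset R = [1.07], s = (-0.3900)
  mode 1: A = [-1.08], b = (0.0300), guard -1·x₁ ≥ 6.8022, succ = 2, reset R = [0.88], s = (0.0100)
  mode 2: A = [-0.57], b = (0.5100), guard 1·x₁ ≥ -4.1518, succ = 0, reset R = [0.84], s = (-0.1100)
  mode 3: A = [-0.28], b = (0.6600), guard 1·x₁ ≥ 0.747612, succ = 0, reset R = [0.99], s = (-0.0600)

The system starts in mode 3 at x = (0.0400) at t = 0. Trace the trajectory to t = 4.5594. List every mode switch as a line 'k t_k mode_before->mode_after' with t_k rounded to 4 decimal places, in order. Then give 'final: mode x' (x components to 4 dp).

1 1.3014 3->0
2 2.1730 0->3
3 3.8733 3->0
final: 0 0.2837

Mode 3: guard c·x = 0.7476 hit at Δt = 1.3014 (t = 1.3014), x⁻ = (0.7476) → reset → x⁺ = (0.6801), jump to mode 0
Mode 0: guard c·x = -0.1460 hit at Δt = 0.8716 (t = 2.1730), x⁻ = (0.1460) → reset → x⁺ = (-0.2338), jump to mode 3
Mode 3: guard c·x = 0.7476 hit at Δt = 1.7003 (t = 3.8733), x⁻ = (0.7476) → reset → x⁺ = (0.6801), jump to mode 0
Mode 0: flow for 0.6861 to horizon, guard not reached → x = (0.2837)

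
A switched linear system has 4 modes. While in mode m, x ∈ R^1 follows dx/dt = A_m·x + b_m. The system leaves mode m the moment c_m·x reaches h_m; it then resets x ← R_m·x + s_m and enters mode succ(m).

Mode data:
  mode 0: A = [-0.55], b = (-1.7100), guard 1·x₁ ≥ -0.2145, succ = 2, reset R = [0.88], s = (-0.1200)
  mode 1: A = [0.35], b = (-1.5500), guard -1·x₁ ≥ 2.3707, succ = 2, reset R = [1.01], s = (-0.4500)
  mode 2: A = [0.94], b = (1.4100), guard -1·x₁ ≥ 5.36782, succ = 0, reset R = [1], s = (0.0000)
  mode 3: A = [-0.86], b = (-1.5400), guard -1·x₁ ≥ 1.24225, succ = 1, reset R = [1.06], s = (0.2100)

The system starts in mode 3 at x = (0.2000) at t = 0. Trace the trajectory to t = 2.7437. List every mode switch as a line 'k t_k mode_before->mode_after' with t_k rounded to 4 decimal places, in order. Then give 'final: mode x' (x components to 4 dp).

Mode 3: guard c·x = 1.2423 hit at Δt = 1.4990 (t = 1.4990), x⁻ = (-1.2422) → reset → x⁺ = (-1.1068), jump to mode 1
Mode 1: guard c·x = 2.3707 hit at Δt = 0.5876 (t = 2.0866), x⁻ = (-2.3707) → reset → x⁺ = (-2.8444), jump to mode 2
Mode 2: flow for 0.6571 to horizon, guard not reached → x = (-3.9933)

1 1.4990 3->1
2 2.0866 1->2
final: 2 -3.9933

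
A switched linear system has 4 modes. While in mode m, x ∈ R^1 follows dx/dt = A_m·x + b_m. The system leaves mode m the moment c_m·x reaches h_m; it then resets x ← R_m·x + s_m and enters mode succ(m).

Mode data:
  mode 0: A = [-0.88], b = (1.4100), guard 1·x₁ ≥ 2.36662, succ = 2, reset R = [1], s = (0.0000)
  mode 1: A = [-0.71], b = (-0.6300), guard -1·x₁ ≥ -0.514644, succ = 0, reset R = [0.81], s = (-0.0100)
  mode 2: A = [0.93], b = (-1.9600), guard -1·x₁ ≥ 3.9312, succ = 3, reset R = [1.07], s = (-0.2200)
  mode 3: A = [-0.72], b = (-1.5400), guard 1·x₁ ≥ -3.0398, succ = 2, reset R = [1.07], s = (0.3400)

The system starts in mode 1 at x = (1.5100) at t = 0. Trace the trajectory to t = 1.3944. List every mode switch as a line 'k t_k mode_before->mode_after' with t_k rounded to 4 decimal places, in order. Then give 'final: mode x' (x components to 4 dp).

1 0.7556 1->0
final: 0 0.9209

Mode 1: guard c·x = -0.5146 hit at Δt = 0.7556 (t = 0.7556), x⁻ = (0.5146) → reset → x⁺ = (0.4069), jump to mode 0
Mode 0: flow for 0.6388 to horizon, guard not reached → x = (0.9209)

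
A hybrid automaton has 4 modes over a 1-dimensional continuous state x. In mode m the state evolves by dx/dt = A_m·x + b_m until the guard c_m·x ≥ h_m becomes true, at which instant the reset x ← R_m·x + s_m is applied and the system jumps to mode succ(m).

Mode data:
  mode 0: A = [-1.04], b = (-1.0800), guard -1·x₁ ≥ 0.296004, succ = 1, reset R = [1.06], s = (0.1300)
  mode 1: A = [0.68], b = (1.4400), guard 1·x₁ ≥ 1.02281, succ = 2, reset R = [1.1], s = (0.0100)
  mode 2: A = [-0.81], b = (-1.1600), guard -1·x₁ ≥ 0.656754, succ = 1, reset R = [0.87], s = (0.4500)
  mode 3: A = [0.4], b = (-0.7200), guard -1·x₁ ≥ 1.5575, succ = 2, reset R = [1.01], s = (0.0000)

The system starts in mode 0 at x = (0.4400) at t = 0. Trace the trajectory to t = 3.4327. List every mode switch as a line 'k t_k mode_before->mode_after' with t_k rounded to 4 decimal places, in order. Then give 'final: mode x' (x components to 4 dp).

1 0.6623 0->1
2 1.3753 1->2
3 2.8534 2->1
final: 1 0.8424

Mode 0: guard c·x = 0.2960 hit at Δt = 0.6623 (t = 0.6623), x⁻ = (-0.2960) → reset → x⁺ = (-0.1838), jump to mode 1
Mode 1: guard c·x = 1.0228 hit at Δt = 0.7130 (t = 1.3753), x⁻ = (1.0228) → reset → x⁺ = (1.1351), jump to mode 2
Mode 2: guard c·x = 0.6568 hit at Δt = 1.4781 (t = 2.8534), x⁻ = (-0.6568) → reset → x⁺ = (-0.1214), jump to mode 1
Mode 1: flow for 0.5793 to horizon, guard not reached → x = (0.8424)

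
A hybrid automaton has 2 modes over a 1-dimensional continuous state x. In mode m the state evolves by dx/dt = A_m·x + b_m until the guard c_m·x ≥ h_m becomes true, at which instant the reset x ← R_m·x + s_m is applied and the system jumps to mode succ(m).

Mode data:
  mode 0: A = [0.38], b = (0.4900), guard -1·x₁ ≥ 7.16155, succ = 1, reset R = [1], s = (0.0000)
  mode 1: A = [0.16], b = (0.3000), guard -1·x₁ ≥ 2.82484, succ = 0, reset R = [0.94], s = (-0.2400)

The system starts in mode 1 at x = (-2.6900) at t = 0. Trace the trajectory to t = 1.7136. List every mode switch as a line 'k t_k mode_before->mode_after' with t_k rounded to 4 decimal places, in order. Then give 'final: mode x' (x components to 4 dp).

Mode 1: guard c·x = 2.8248 hit at Δt = 0.9569 (t = 0.9569), x⁻ = (-2.8248) → reset → x⁺ = (-2.8953), jump to mode 0
Mode 0: flow for 0.7567 to horizon, guard not reached → x = (-3.4303)

1 0.9569 1->0
final: 0 -3.4303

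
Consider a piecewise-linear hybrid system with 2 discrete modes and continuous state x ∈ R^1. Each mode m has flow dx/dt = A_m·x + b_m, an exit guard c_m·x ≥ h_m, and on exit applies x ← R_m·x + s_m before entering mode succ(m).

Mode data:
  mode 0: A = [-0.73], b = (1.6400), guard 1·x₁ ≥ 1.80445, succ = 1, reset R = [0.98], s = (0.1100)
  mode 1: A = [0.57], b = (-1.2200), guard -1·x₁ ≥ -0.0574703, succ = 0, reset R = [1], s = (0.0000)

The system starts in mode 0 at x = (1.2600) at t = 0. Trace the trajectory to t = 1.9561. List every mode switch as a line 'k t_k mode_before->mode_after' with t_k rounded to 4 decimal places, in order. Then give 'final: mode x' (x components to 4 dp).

Mode 0: guard c·x = 1.8045 hit at Δt = 1.0995 (t = 1.0995), x⁻ = (1.8044) → reset → x⁺ = (1.8784), jump to mode 1
Mode 1: flow for 0.8566 to horizon, guard not reached → x = (1.7134)

1 1.0995 0->1
final: 1 1.7134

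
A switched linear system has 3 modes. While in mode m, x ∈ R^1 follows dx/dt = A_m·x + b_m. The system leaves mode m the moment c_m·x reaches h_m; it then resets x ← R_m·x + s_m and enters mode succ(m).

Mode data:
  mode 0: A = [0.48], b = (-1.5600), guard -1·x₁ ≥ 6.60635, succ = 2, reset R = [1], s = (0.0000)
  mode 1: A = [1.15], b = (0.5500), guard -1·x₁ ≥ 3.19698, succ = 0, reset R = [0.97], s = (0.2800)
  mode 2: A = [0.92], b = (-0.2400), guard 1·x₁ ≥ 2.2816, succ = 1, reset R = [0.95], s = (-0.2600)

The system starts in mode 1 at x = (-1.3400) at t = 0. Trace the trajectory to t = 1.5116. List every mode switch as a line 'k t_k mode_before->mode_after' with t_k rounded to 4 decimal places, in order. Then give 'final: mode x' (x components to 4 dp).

1 0.9991 1->0
final: 0 -4.5143

Mode 1: guard c·x = 3.1970 hit at Δt = 0.9991 (t = 0.9991), x⁻ = (-3.1970) → reset → x⁺ = (-2.8211), jump to mode 0
Mode 0: flow for 0.5125 to horizon, guard not reached → x = (-4.5143)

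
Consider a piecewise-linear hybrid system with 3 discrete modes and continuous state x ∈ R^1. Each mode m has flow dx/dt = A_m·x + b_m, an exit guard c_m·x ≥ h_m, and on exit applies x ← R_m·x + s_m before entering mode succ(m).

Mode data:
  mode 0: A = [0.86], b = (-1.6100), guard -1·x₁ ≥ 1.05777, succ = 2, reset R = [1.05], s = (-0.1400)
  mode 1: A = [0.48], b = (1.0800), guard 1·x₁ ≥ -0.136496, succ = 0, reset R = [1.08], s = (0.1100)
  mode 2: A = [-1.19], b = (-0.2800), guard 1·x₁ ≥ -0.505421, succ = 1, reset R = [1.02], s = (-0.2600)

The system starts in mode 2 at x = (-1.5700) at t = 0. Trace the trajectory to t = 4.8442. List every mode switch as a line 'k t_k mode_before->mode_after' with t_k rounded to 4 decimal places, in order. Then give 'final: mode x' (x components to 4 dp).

Mode 2: guard c·x = -0.5054 hit at Δt = 1.3425 (t = 1.3425), x⁻ = (-0.5054) → reset → x⁺ = (-0.7755), jump to mode 1
Mode 1: guard c·x = -0.1365 hit at Δt = 0.7501 (t = 2.0926), x⁻ = (-0.1365) → reset → x⁺ = (-0.0374), jump to mode 0
Mode 0: guard c·x = 1.0578 hit at Δt = 0.4978 (t = 2.5904), x⁻ = (-1.0578) → reset → x⁺ = (-1.2507), jump to mode 2
Mode 2: guard c·x = -0.5054 hit at Δt = 1.1127 (t = 3.7031), x⁻ = (-0.5054) → reset → x⁺ = (-0.7755), jump to mode 1
Mode 1: guard c·x = -0.1365 hit at Δt = 0.7501 (t = 4.4532), x⁻ = (-0.1365) → reset → x⁺ = (-0.0374), jump to mode 0
Mode 0: flow for 0.3910 to horizon, guard not reached → x = (-0.8006)

1 1.3425 2->1
2 2.0926 1->0
3 2.5904 0->2
4 3.7031 2->1
5 4.4532 1->0
final: 0 -0.8006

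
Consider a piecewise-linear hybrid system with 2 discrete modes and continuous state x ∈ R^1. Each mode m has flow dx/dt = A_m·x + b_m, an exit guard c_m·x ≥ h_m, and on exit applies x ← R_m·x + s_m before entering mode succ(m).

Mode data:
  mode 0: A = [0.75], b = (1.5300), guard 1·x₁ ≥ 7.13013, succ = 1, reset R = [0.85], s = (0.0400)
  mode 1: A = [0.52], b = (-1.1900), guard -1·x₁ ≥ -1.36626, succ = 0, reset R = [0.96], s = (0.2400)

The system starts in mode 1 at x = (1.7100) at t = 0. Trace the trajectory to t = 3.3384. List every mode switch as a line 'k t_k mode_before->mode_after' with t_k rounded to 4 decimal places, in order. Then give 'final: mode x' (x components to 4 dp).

Mode 1: guard c·x = -1.3663 hit at Δt = 0.8969 (t = 0.8969), x⁻ = (1.3663) → reset → x⁺ = (1.5516), jump to mode 0
Mode 0: guard c·x = 7.1301 hit at Δt = 1.2498 (t = 2.1467), x⁻ = (7.1301) → reset → x⁺ = (6.1006), jump to mode 1
Mode 1: flow for 1.1917 to horizon, guard not reached → x = (9.3727)

1 0.8969 1->0
2 2.1467 0->1
final: 1 9.3727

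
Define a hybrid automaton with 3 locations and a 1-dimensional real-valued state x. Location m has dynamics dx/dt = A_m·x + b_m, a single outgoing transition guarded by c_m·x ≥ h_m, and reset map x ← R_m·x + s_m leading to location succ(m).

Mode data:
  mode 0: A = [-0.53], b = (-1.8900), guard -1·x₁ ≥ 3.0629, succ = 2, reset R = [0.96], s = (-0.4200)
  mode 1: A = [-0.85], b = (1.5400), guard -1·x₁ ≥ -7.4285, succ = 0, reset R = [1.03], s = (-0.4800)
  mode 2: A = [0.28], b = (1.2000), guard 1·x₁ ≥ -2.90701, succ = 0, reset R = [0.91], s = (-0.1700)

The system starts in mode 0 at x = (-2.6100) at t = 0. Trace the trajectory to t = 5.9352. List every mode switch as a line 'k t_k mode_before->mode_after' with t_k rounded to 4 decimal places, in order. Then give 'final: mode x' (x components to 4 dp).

Mode 0: guard c·x = 3.0629 hit at Δt = 1.2112 (t = 1.2112), x⁻ = (-3.0629) → reset → x⁺ = (-3.3604), jump to mode 2
Mode 2: guard c·x = -2.9070 hit at Δt = 1.4241 (t = 2.6353), x⁻ = (-2.9070) → reset → x⁺ = (-2.8154), jump to mode 0
Mode 0: guard c·x = 3.0629 hit at Δt = 0.7549 (t = 3.3902), x⁻ = (-3.0629) → reset → x⁺ = (-3.3604), jump to mode 2
Mode 2: guard c·x = -2.9070 hit at Δt = 1.4241 (t = 4.8143), x⁻ = (-2.9070) → reset → x⁺ = (-2.8154), jump to mode 0
Mode 0: guard c·x = 3.0629 hit at Δt = 0.7549 (t = 5.5692), x⁻ = (-3.0629) → reset → x⁺ = (-3.3604), jump to mode 2
Mode 2: flow for 0.3660 to horizon, guard not reached → x = (-3.2605)

1 1.2112 0->2
2 2.6353 2->0
3 3.3902 0->2
4 4.8143 2->0
5 5.5692 0->2
final: 2 -3.2605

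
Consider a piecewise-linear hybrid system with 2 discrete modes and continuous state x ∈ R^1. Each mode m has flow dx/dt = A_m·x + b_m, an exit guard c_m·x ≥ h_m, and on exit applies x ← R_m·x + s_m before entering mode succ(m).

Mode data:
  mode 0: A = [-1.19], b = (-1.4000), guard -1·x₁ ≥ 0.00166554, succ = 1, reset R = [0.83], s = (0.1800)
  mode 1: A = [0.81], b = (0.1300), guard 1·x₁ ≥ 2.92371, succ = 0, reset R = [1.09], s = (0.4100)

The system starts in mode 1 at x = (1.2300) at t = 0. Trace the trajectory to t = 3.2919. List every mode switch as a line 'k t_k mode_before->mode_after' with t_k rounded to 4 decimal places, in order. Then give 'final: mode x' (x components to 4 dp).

Mode 1: guard c·x = 2.9237 hit at Δt = 0.9835 (t = 0.9835), x⁻ = (2.9237) → reset → x⁺ = (3.5968), jump to mode 0
Mode 0: guard c·x = 0.0017 hit at Δt = 1.1781 (t = 2.1616), x⁻ = (-0.0017) → reset → x⁺ = (0.1786), jump to mode 1
Mode 1: flow for 1.1303 to horizon, guard not reached → x = (0.6867)

1 0.9835 1->0
2 2.1616 0->1
final: 1 0.6867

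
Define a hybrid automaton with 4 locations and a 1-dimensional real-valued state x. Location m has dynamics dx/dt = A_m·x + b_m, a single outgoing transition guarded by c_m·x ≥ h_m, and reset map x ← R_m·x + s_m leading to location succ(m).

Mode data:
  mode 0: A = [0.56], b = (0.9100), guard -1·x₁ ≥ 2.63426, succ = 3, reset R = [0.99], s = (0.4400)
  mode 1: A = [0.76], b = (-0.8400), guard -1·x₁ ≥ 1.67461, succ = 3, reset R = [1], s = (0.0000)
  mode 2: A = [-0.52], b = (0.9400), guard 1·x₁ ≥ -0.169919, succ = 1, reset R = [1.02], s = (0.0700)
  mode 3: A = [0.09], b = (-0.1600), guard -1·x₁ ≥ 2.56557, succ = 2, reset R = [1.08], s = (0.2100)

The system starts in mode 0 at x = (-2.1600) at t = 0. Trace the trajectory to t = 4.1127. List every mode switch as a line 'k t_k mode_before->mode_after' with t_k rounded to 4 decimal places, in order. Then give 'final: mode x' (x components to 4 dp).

1 1.1334 0->3
2 2.2003 3->2
3 3.7244 2->1
final: 1 -0.5182

Mode 0: guard c·x = 2.6343 hit at Δt = 1.1334 (t = 1.1334), x⁻ = (-2.6343) → reset → x⁺ = (-2.1679), jump to mode 3
Mode 3: guard c·x = 2.5656 hit at Δt = 1.0669 (t = 2.2003), x⁻ = (-2.5656) → reset → x⁺ = (-2.5608), jump to mode 2
Mode 2: guard c·x = -0.1699 hit at Δt = 1.5241 (t = 3.7244), x⁻ = (-0.1699) → reset → x⁺ = (-0.1033), jump to mode 1
Mode 1: flow for 0.3883 to horizon, guard not reached → x = (-0.5182)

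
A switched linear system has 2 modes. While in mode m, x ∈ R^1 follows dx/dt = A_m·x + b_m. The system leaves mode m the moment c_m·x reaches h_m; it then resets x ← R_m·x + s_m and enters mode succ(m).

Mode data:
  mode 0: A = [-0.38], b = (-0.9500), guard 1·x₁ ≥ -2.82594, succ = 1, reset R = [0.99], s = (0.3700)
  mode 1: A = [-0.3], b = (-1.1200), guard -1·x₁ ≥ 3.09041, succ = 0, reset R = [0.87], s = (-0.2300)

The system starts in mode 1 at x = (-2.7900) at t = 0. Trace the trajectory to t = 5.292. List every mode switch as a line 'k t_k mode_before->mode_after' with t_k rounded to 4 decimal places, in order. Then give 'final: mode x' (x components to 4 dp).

1 1.2780 1->0
2 1.9368 0->1
3 4.2982 1->0
4 4.9570 0->1
final: 1 -2.5525

Mode 1: guard c·x = 3.0904 hit at Δt = 1.2780 (t = 1.2780), x⁻ = (-3.0904) → reset → x⁺ = (-2.9187), jump to mode 0
Mode 0: guard c·x = -2.8259 hit at Δt = 0.6588 (t = 1.9368), x⁻ = (-2.8259) → reset → x⁺ = (-2.4277), jump to mode 1
Mode 1: guard c·x = 3.0904 hit at Δt = 2.3614 (t = 4.2982), x⁻ = (-3.0904) → reset → x⁺ = (-2.9187), jump to mode 0
Mode 0: guard c·x = -2.8259 hit at Δt = 0.6588 (t = 4.9570), x⁻ = (-2.8259) → reset → x⁺ = (-2.4277), jump to mode 1
Mode 1: flow for 0.3350 to horizon, guard not reached → x = (-2.5525)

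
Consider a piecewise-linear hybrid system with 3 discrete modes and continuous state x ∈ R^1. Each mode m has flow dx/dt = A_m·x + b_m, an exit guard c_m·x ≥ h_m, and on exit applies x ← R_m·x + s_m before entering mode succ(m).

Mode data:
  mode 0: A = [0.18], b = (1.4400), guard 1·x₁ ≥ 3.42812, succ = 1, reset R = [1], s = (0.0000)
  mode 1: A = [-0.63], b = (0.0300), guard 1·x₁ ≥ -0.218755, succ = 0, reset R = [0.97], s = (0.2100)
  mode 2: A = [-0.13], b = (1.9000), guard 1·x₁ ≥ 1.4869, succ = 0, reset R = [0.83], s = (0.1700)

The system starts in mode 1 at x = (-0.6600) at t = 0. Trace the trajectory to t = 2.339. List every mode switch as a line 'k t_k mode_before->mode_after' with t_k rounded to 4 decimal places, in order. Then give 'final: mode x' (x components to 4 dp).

Mode 1: guard c·x = -0.2188 hit at Δt = 1.5508 (t = 1.5508), x⁻ = (-0.2188) → reset → x⁺ = (-0.0022), jump to mode 0
Mode 0: flow for 0.7882 to horizon, guard not reached → x = (1.2169)

1 1.5508 1->0
final: 0 1.2169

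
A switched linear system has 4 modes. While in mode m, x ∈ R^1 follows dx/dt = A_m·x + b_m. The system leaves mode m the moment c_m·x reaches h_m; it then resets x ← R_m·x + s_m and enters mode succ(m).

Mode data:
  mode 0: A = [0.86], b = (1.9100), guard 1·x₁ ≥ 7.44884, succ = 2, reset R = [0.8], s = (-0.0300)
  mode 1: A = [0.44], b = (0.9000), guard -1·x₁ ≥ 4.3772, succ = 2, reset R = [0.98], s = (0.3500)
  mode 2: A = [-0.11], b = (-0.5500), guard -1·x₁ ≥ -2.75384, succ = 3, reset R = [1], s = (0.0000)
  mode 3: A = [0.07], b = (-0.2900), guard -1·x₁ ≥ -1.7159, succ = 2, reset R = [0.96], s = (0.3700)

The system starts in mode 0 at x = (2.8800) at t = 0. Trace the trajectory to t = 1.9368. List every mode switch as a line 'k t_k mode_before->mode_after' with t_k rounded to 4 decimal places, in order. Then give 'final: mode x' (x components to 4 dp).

1 0.7437 0->2
final: 2 4.5849

Mode 0: guard c·x = 7.4488 hit at Δt = 0.7437 (t = 0.7437), x⁻ = (7.4488) → reset → x⁺ = (5.9291), jump to mode 2
Mode 2: flow for 1.1931 to horizon, guard not reached → x = (4.5849)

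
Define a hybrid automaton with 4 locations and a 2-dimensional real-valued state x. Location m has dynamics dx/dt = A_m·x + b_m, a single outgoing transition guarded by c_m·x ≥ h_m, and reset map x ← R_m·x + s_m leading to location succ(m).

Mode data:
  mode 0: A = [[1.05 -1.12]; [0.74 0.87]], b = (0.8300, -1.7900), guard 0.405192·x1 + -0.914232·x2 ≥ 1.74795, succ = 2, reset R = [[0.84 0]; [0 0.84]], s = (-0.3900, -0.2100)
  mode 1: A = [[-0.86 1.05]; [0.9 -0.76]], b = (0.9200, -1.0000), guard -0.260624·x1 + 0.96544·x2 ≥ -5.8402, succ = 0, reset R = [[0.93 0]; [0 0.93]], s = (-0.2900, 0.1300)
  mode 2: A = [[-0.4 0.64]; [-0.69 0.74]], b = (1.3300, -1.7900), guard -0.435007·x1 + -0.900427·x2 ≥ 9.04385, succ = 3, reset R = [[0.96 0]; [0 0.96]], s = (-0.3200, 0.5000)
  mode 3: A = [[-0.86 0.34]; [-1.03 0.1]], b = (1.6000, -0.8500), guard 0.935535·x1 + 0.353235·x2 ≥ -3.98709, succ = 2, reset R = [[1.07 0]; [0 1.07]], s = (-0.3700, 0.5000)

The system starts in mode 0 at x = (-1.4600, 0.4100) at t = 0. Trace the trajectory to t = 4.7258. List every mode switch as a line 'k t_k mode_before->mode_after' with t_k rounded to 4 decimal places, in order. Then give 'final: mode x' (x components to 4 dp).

Mode 0: guard c·x = 1.7479 hit at Δt = 0.7768 (t = 0.7768), x⁻ = (-1.3690, -2.5187) → reset → x⁺ = (-1.5399, -2.3257), jump to mode 2
Mode 2: guard c·x = 9.0439 hit at Δt = 1.4939 (t = 2.2707), x⁻ = (-3.1636, -8.5156) → reset → x⁺ = (-3.3570, -7.6750), jump to mode 3
Mode 3: guard c·x = -3.9871 hit at Δt = 1.1333 (t = 3.4040), x⁻ = (-1.7994, -6.5218) → reset → x⁺ = (-2.2953, -6.4783), jump to mode 2
Mode 2: guard c·x = 9.0439 hit at Δt = 0.3728 (t = 3.7768), x⁻ = (-3.1772, -8.5090) → reset → x⁺ = (-3.3701, -7.6687), jump to mode 3
Mode 3: flow for 0.9490 to horizon, guard not reached → x = (-1.9858, -6.5880)

1 0.7768 0->2
2 2.2707 2->3
3 3.4040 3->2
4 3.7768 2->3
final: 3 -1.9858 -6.5880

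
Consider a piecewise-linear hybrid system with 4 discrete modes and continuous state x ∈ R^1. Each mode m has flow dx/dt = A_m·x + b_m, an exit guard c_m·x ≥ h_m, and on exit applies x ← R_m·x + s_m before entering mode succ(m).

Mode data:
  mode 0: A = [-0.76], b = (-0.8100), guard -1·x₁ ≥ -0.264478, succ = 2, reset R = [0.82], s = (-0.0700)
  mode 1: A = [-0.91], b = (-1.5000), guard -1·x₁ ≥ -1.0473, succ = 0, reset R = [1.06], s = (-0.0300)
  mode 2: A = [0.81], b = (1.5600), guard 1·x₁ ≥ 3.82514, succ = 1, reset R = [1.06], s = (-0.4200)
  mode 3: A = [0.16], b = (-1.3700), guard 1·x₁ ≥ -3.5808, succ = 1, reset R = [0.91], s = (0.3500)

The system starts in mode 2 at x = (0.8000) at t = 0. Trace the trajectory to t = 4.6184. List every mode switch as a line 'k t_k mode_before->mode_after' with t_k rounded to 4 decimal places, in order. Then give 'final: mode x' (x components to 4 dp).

1 0.9217 2->1
2 1.6611 1->0
3 2.2903 0->2
4 3.5502 2->1
5 4.2896 1->0
final: 0 0.6056

Mode 2: guard c·x = 3.8251 hit at Δt = 0.9217 (t = 0.9217), x⁻ = (3.8251) → reset → x⁺ = (3.6346), jump to mode 1
Mode 1: guard c·x = -1.0473 hit at Δt = 0.7394 (t = 1.6611), x⁻ = (1.0473) → reset → x⁺ = (1.0801), jump to mode 0
Mode 0: guard c·x = -0.2645 hit at Δt = 0.6292 (t = 2.2903), x⁻ = (0.2645) → reset → x⁺ = (0.1469), jump to mode 2
Mode 2: guard c·x = 3.8251 hit at Δt = 1.2599 (t = 3.5502), x⁻ = (3.8251) → reset → x⁺ = (3.6346), jump to mode 1
Mode 1: guard c·x = -1.0473 hit at Δt = 0.7394 (t = 4.2896), x⁻ = (1.0473) → reset → x⁺ = (1.0801), jump to mode 0
Mode 0: flow for 0.3288 to horizon, guard not reached → x = (0.6056)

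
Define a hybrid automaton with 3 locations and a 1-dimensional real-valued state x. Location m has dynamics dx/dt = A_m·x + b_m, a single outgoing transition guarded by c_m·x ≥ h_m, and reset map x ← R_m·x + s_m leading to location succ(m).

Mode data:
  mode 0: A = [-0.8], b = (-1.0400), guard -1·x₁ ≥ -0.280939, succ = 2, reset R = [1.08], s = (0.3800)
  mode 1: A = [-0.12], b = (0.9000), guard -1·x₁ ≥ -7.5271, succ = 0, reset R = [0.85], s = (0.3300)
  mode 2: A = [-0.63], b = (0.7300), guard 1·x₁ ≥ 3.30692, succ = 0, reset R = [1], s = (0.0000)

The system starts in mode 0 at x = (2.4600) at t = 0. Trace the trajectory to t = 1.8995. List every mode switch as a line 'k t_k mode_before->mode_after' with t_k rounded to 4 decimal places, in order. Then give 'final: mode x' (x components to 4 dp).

1 1.0830 0->2
final: 2 0.8746

Mode 0: guard c·x = -0.2809 hit at Δt = 1.0830 (t = 1.0830), x⁻ = (0.2809) → reset → x⁺ = (0.6834), jump to mode 2
Mode 2: flow for 0.8165 to horizon, guard not reached → x = (0.8746)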